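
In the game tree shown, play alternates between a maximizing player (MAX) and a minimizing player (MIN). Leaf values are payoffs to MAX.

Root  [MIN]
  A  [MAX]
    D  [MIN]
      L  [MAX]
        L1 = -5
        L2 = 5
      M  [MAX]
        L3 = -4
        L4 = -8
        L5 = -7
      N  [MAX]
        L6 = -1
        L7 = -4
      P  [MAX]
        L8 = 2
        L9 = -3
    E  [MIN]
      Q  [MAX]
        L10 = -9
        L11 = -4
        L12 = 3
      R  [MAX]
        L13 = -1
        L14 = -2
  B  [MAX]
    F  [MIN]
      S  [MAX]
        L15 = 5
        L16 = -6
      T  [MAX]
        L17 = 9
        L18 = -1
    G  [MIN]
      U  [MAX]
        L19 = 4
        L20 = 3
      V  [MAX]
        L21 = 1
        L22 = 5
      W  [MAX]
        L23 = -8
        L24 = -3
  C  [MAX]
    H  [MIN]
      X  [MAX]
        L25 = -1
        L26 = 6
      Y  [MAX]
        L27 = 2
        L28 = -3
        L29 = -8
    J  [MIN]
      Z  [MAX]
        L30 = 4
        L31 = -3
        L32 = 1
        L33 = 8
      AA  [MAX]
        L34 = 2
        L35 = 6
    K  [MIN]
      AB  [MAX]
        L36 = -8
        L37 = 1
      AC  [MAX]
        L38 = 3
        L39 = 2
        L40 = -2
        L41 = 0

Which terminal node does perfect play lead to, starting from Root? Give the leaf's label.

L (MAX): max(-5, 5) = 5
M (MAX): max(-4, -8, -7) = -4
N (MAX): max(-1, -4) = -1
P (MAX): max(2, -3) = 2
D (MIN): min(5, -4, -1, 2) = -4
Q (MAX): max(-9, -4, 3) = 3
R (MAX): max(-1, -2) = -1
E (MIN): min(3, -1) = -1
A (MAX): max(-4, -1) = -1
S (MAX): max(5, -6) = 5
T (MAX): max(9, -1) = 9
F (MIN): min(5, 9) = 5
U (MAX): max(4, 3) = 4
V (MAX): max(1, 5) = 5
W (MAX): max(-8, -3) = -3
G (MIN): min(4, 5, -3) = -3
B (MAX): max(5, -3) = 5
X (MAX): max(-1, 6) = 6
Y (MAX): max(2, -3, -8) = 2
H (MIN): min(6, 2) = 2
Z (MAX): max(4, -3, 1, 8) = 8
AA (MAX): max(2, 6) = 6
J (MIN): min(8, 6) = 6
AB (MAX): max(-8, 1) = 1
AC (MAX): max(3, 2, -2, 0) = 3
K (MIN): min(1, 3) = 1
C (MAX): max(2, 6, 1) = 6
Root (MIN): min(-1, 5, 6) = -1
At Root, MIN picks A (lowest: -1).
At A, MAX picks E (highest: -1).
At E, MIN picks R (lowest: -1).
At R, MAX picks L13 (highest: -1).
Terminal value -1.

L13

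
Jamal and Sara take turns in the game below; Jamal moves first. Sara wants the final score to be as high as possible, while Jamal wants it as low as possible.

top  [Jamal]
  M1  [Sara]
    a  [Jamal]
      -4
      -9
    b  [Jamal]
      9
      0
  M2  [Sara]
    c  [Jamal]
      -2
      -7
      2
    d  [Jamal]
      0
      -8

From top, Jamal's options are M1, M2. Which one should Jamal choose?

a (Jamal): min(-4, -9) = -9
b (Jamal): min(9, 0) = 0
M1 (Sara): max(-9, 0) = 0
c (Jamal): min(-2, -7, 2) = -7
d (Jamal): min(0, -8) = -8
M2 (Sara): max(-7, -8) = -7
top (Jamal): min(0, -7) = -7
Jamal at top wants the lowest of {M1=0, M2=-7}, so chooses M2.

M2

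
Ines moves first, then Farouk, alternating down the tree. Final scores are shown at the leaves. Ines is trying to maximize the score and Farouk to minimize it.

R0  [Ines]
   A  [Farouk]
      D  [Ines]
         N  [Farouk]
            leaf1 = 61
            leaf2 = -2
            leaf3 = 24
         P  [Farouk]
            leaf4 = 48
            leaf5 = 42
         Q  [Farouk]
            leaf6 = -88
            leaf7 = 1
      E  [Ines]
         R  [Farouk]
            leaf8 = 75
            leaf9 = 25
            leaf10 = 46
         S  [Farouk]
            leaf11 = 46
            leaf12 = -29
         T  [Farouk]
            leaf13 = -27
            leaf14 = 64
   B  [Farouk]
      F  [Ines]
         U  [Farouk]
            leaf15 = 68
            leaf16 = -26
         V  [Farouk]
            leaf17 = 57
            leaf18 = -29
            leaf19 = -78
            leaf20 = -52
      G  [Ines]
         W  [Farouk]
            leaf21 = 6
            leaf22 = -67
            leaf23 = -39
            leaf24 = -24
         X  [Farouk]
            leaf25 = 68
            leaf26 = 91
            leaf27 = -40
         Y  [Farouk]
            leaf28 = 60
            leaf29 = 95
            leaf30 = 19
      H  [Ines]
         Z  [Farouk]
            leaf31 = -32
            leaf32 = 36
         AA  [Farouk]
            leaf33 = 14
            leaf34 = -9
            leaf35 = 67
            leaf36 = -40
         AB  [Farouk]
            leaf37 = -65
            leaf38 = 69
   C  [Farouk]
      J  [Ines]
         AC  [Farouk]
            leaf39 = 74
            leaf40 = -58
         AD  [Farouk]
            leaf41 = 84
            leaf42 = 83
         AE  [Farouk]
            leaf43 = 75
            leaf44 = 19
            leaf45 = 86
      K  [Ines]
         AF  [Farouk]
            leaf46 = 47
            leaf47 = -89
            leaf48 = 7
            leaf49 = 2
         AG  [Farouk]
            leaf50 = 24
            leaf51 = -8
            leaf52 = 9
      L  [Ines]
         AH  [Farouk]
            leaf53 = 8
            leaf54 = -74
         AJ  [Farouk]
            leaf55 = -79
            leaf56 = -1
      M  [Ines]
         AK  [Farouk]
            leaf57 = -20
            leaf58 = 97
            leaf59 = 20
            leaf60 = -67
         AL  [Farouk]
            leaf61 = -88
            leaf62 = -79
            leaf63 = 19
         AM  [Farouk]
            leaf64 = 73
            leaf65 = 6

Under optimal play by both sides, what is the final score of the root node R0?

N (Farouk): min(61, -2, 24) = -2
P (Farouk): min(48, 42) = 42
Q (Farouk): min(-88, 1) = -88
D (Ines): max(-2, 42, -88) = 42
R (Farouk): min(75, 25, 46) = 25
S (Farouk): min(46, -29) = -29
T (Farouk): min(-27, 64) = -27
E (Ines): max(25, -29, -27) = 25
A (Farouk): min(42, 25) = 25
U (Farouk): min(68, -26) = -26
V (Farouk): min(57, -29, -78, -52) = -78
F (Ines): max(-26, -78) = -26
W (Farouk): min(6, -67, -39, -24) = -67
X (Farouk): min(68, 91, -40) = -40
Y (Farouk): min(60, 95, 19) = 19
G (Ines): max(-67, -40, 19) = 19
Z (Farouk): min(-32, 36) = -32
AA (Farouk): min(14, -9, 67, -40) = -40
AB (Farouk): min(-65, 69) = -65
H (Ines): max(-32, -40, -65) = -32
B (Farouk): min(-26, 19, -32) = -32
AC (Farouk): min(74, -58) = -58
AD (Farouk): min(84, 83) = 83
AE (Farouk): min(75, 19, 86) = 19
J (Ines): max(-58, 83, 19) = 83
AF (Farouk): min(47, -89, 7, 2) = -89
AG (Farouk): min(24, -8, 9) = -8
K (Ines): max(-89, -8) = -8
AH (Farouk): min(8, -74) = -74
AJ (Farouk): min(-79, -1) = -79
L (Ines): max(-74, -79) = -74
AK (Farouk): min(-20, 97, 20, -67) = -67
AL (Farouk): min(-88, -79, 19) = -88
AM (Farouk): min(73, 6) = 6
M (Ines): max(-67, -88, 6) = 6
C (Farouk): min(83, -8, -74, 6) = -74
R0 (Ines): max(25, -32, -74) = 25

25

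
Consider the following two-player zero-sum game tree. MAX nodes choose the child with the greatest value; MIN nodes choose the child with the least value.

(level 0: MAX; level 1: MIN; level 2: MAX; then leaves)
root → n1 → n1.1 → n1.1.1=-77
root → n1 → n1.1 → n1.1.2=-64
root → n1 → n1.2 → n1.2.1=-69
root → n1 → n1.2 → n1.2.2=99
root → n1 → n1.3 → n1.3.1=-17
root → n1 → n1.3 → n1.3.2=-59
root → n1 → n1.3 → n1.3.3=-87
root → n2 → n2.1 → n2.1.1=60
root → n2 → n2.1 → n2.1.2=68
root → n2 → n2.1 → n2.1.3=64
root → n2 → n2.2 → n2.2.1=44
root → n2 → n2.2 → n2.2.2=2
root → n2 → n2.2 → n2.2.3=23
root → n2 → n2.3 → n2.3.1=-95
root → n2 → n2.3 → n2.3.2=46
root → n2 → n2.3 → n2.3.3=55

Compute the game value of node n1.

-64

n1.1 (MAX): max(-77, -64) = -64
n1.2 (MAX): max(-69, 99) = 99
n1.3 (MAX): max(-17, -59, -87) = -17
n1 (MIN): min(-64, 99, -17) = -64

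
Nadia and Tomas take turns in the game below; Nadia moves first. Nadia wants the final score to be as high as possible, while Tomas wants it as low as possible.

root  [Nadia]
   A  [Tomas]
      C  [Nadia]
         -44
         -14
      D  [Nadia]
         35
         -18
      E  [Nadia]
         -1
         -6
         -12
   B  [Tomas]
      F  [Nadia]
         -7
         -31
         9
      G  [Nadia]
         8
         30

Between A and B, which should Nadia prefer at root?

B

C (Nadia): max(-44, -14) = -14
D (Nadia): max(35, -18) = 35
E (Nadia): max(-1, -6, -12) = -1
A (Tomas): min(-14, 35, -1) = -14
F (Nadia): max(-7, -31, 9) = 9
G (Nadia): max(8, 30) = 30
B (Tomas): min(9, 30) = 9
Nadia prefers the higher value; A=-14, B=9. B is better since 9 > -14.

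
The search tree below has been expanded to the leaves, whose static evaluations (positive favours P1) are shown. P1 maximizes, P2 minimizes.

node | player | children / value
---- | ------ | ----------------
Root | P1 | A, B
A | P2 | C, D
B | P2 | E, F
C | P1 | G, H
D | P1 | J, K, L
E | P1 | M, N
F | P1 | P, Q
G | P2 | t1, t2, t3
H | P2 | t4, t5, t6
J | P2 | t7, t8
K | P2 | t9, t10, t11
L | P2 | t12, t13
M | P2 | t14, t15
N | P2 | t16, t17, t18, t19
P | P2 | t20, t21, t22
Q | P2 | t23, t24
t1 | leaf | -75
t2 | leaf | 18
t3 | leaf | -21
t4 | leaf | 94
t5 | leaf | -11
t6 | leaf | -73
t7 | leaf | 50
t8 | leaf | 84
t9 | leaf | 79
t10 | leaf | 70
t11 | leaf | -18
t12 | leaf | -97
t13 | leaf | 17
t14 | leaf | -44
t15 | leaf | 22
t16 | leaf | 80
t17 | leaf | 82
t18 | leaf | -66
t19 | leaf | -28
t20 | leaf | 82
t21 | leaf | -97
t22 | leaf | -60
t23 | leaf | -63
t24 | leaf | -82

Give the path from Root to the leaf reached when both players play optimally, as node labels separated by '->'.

G (P2): min(-75, 18, -21) = -75
H (P2): min(94, -11, -73) = -73
C (P1): max(-75, -73) = -73
J (P2): min(50, 84) = 50
K (P2): min(79, 70, -18) = -18
L (P2): min(-97, 17) = -97
D (P1): max(50, -18, -97) = 50
A (P2): min(-73, 50) = -73
M (P2): min(-44, 22) = -44
N (P2): min(80, 82, -66, -28) = -66
E (P1): max(-44, -66) = -44
P (P2): min(82, -97, -60) = -97
Q (P2): min(-63, -82) = -82
F (P1): max(-97, -82) = -82
B (P2): min(-44, -82) = -82
Root (P1): max(-73, -82) = -73
At Root, P1 picks A (highest: -73).
At A, P2 picks C (lowest: -73).
At C, P1 picks H (highest: -73).
At H, P2 picks t6 (lowest: -73).
Terminal value -73.

Root -> A -> C -> H -> t6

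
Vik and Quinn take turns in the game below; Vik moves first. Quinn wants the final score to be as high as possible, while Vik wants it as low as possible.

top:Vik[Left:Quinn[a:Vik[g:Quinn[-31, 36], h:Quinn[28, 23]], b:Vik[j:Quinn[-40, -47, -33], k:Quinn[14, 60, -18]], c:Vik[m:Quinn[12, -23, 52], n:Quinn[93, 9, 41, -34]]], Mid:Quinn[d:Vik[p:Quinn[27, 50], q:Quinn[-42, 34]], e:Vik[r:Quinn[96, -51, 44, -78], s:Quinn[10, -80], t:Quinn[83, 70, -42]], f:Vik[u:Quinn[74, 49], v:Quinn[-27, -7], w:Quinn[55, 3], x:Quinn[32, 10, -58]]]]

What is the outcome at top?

g (Quinn): max(-31, 36) = 36
h (Quinn): max(28, 23) = 28
a (Vik): min(36, 28) = 28
j (Quinn): max(-40, -47, -33) = -33
k (Quinn): max(14, 60, -18) = 60
b (Vik): min(-33, 60) = -33
m (Quinn): max(12, -23, 52) = 52
n (Quinn): max(93, 9, 41, -34) = 93
c (Vik): min(52, 93) = 52
Left (Quinn): max(28, -33, 52) = 52
p (Quinn): max(27, 50) = 50
q (Quinn): max(-42, 34) = 34
d (Vik): min(50, 34) = 34
r (Quinn): max(96, -51, 44, -78) = 96
s (Quinn): max(10, -80) = 10
t (Quinn): max(83, 70, -42) = 83
e (Vik): min(96, 10, 83) = 10
u (Quinn): max(74, 49) = 74
v (Quinn): max(-27, -7) = -7
w (Quinn): max(55, 3) = 55
x (Quinn): max(32, 10, -58) = 32
f (Vik): min(74, -7, 55, 32) = -7
Mid (Quinn): max(34, 10, -7) = 34
top (Vik): min(52, 34) = 34

34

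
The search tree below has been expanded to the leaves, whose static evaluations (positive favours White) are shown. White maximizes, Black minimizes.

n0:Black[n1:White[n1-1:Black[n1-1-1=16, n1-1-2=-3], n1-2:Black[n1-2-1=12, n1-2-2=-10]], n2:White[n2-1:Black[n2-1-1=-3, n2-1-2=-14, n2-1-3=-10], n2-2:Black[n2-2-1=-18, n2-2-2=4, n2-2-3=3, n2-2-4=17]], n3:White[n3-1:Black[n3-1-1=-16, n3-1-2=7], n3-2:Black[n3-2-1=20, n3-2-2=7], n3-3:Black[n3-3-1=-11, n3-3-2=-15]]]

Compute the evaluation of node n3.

n3-1 (Black): min(-16, 7) = -16
n3-2 (Black): min(20, 7) = 7
n3-3 (Black): min(-11, -15) = -15
n3 (White): max(-16, 7, -15) = 7

7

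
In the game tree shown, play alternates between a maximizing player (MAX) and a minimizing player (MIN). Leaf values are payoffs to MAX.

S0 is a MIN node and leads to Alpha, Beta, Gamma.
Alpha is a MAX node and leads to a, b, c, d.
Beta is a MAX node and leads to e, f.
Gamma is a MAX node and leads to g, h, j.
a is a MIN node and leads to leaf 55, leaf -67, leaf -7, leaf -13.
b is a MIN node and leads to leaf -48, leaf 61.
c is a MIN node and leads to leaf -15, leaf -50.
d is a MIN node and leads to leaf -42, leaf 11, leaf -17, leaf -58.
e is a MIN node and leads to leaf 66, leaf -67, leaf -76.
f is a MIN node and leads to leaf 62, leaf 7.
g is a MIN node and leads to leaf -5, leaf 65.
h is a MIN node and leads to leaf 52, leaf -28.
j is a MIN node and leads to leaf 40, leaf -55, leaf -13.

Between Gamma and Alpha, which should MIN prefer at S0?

Alpha

g (MIN): min(-5, 65) = -5
h (MIN): min(52, -28) = -28
j (MIN): min(40, -55, -13) = -55
Gamma (MAX): max(-5, -28, -55) = -5
a (MIN): min(55, -67, -7, -13) = -67
b (MIN): min(-48, 61) = -48
c (MIN): min(-15, -50) = -50
d (MIN): min(-42, 11, -17, -58) = -58
Alpha (MAX): max(-67, -48, -50, -58) = -48
MIN prefers the lower value; Gamma=-5, Alpha=-48. Alpha is better since -48 < -5.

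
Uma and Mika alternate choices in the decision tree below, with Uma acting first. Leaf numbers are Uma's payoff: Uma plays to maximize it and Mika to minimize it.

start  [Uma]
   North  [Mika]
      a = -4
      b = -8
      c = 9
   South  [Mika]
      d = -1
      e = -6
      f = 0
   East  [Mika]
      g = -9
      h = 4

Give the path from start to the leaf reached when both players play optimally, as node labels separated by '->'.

start -> South -> e

North (Mika): min(-4, -8, 9) = -8
South (Mika): min(-1, -6, 0) = -6
East (Mika): min(-9, 4) = -9
start (Uma): max(-8, -6, -9) = -6
At start, Uma picks South (highest: -6).
At South, Mika picks e (lowest: -6).
Terminal value -6.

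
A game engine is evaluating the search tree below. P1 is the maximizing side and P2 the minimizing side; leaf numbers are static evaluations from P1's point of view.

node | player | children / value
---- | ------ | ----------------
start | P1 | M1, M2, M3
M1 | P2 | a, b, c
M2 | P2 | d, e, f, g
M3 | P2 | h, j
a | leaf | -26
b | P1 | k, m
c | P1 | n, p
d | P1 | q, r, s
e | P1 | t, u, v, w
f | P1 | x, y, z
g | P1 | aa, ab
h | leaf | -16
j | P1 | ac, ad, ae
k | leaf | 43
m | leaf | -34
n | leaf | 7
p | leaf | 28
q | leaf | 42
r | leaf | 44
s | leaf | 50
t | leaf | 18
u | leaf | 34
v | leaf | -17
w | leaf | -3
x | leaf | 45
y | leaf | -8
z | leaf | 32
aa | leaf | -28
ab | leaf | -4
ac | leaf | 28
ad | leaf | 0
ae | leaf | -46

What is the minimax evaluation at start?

b (P1): max(43, -34) = 43
c (P1): max(7, 28) = 28
M1 (P2): min(-26, 43, 28) = -26
d (P1): max(42, 44, 50) = 50
e (P1): max(18, 34, -17, -3) = 34
f (P1): max(45, -8, 32) = 45
g (P1): max(-28, -4) = -4
M2 (P2): min(50, 34, 45, -4) = -4
j (P1): max(28, 0, -46) = 28
M3 (P2): min(-16, 28) = -16
start (P1): max(-26, -4, -16) = -4

-4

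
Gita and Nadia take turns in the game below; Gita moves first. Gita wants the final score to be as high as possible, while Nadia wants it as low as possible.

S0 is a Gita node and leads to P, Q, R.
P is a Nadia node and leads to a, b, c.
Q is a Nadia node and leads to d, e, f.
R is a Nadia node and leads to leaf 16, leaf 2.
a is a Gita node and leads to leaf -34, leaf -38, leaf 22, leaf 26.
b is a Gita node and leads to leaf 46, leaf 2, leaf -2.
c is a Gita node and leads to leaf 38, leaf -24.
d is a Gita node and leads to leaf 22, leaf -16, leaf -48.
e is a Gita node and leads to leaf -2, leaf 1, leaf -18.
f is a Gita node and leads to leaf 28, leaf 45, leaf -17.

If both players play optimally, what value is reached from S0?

a (Gita): max(-34, -38, 22, 26) = 26
b (Gita): max(46, 2, -2) = 46
c (Gita): max(38, -24) = 38
P (Nadia): min(26, 46, 38) = 26
d (Gita): max(22, -16, -48) = 22
e (Gita): max(-2, 1, -18) = 1
f (Gita): max(28, 45, -17) = 45
Q (Nadia): min(22, 1, 45) = 1
R (Nadia): min(16, 2) = 2
S0 (Gita): max(26, 1, 2) = 26

26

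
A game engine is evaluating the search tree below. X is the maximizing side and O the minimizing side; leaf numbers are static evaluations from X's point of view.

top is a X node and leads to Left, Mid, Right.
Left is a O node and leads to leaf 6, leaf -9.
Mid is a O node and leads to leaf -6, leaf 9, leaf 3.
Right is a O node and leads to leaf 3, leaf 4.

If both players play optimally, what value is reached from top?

Left (O): min(6, -9) = -9
Mid (O): min(-6, 9, 3) = -6
Right (O): min(3, 4) = 3
top (X): max(-9, -6, 3) = 3

3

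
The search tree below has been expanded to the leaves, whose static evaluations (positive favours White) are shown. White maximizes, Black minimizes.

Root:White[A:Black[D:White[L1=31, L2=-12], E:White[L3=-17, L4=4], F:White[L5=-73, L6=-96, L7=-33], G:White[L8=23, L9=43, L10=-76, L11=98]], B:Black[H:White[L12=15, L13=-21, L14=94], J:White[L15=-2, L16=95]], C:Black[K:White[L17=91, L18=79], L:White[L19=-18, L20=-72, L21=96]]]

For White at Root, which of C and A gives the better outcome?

K (White): max(91, 79) = 91
L (White): max(-18, -72, 96) = 96
C (Black): min(91, 96) = 91
D (White): max(31, -12) = 31
E (White): max(-17, 4) = 4
F (White): max(-73, -96, -33) = -33
G (White): max(23, 43, -76, 98) = 98
A (Black): min(31, 4, -33, 98) = -33
White prefers the higher value; C=91, A=-33. C is better since 91 > -33.

C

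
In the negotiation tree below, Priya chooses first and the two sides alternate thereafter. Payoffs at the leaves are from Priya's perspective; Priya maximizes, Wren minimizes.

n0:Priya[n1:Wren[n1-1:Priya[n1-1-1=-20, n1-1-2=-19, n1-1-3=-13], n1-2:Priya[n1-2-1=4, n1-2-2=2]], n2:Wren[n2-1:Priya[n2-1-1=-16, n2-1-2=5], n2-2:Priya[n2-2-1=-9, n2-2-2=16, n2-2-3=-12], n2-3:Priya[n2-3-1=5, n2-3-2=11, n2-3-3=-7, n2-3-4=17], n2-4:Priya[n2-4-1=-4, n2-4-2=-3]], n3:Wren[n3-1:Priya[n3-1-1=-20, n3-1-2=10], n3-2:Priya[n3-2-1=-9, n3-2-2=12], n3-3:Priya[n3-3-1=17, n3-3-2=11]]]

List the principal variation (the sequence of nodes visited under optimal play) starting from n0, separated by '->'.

n1-1 (Priya): max(-20, -19, -13) = -13
n1-2 (Priya): max(4, 2) = 4
n1 (Wren): min(-13, 4) = -13
n2-1 (Priya): max(-16, 5) = 5
n2-2 (Priya): max(-9, 16, -12) = 16
n2-3 (Priya): max(5, 11, -7, 17) = 17
n2-4 (Priya): max(-4, -3) = -3
n2 (Wren): min(5, 16, 17, -3) = -3
n3-1 (Priya): max(-20, 10) = 10
n3-2 (Priya): max(-9, 12) = 12
n3-3 (Priya): max(17, 11) = 17
n3 (Wren): min(10, 12, 17) = 10
n0 (Priya): max(-13, -3, 10) = 10
At n0, Priya picks n3 (highest: 10).
At n3, Wren picks n3-1 (lowest: 10).
At n3-1, Priya picks n3-1-2 (highest: 10).
Terminal value 10.

n0 -> n3 -> n3-1 -> n3-1-2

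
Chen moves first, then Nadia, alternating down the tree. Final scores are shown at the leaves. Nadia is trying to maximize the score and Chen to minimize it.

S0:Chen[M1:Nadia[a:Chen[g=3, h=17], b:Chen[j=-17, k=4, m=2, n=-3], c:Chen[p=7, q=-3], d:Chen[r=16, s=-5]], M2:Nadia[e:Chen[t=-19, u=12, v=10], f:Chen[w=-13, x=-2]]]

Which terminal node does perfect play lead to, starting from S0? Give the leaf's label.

a (Chen): min(3, 17) = 3
b (Chen): min(-17, 4, 2, -3) = -17
c (Chen): min(7, -3) = -3
d (Chen): min(16, -5) = -5
M1 (Nadia): max(3, -17, -3, -5) = 3
e (Chen): min(-19, 12, 10) = -19
f (Chen): min(-13, -2) = -13
M2 (Nadia): max(-19, -13) = -13
S0 (Chen): min(3, -13) = -13
At S0, Chen picks M2 (lowest: -13).
At M2, Nadia picks f (highest: -13).
At f, Chen picks w (lowest: -13).
Terminal value -13.

w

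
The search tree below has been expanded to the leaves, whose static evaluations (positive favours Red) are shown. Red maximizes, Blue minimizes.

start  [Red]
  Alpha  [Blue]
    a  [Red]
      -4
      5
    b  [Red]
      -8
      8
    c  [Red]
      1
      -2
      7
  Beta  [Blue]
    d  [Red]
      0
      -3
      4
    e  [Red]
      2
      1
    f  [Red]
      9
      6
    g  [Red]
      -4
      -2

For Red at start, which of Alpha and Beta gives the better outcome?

Alpha

a (Red): max(-4, 5) = 5
b (Red): max(-8, 8) = 8
c (Red): max(1, -2, 7) = 7
Alpha (Blue): min(5, 8, 7) = 5
d (Red): max(0, -3, 4) = 4
e (Red): max(2, 1) = 2
f (Red): max(9, 6) = 9
g (Red): max(-4, -2) = -2
Beta (Blue): min(4, 2, 9, -2) = -2
Red prefers the higher value; Alpha=5, Beta=-2. Alpha is better since 5 > -2.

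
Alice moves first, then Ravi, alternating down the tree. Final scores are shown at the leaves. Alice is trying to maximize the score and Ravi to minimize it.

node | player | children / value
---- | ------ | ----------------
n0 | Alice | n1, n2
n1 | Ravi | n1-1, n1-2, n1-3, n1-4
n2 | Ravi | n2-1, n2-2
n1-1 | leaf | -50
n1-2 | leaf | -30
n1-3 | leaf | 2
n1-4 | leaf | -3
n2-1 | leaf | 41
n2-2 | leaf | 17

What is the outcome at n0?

n1 (Ravi): min(-50, -30, 2, -3) = -50
n2 (Ravi): min(41, 17) = 17
n0 (Alice): max(-50, 17) = 17

17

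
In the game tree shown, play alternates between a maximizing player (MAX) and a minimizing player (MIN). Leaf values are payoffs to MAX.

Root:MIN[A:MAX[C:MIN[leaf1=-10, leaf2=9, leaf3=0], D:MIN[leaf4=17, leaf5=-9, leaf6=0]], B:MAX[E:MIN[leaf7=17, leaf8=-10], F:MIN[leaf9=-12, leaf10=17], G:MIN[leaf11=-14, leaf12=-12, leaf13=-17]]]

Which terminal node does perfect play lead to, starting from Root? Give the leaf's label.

leaf8

C (MIN): min(-10, 9, 0) = -10
D (MIN): min(17, -9, 0) = -9
A (MAX): max(-10, -9) = -9
E (MIN): min(17, -10) = -10
F (MIN): min(-12, 17) = -12
G (MIN): min(-14, -12, -17) = -17
B (MAX): max(-10, -12, -17) = -10
Root (MIN): min(-9, -10) = -10
At Root, MIN picks B (lowest: -10).
At B, MAX picks E (highest: -10).
At E, MIN picks leaf8 (lowest: -10).
Terminal value -10.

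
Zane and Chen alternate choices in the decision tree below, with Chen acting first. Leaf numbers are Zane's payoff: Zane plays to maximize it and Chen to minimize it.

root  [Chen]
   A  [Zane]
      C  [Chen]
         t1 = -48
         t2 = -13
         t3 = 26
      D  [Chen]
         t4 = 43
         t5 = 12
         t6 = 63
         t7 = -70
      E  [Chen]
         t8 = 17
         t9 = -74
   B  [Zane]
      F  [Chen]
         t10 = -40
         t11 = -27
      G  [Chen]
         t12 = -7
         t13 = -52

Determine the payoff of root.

-48

C (Chen): min(-48, -13, 26) = -48
D (Chen): min(43, 12, 63, -70) = -70
E (Chen): min(17, -74) = -74
A (Zane): max(-48, -70, -74) = -48
F (Chen): min(-40, -27) = -40
G (Chen): min(-7, -52) = -52
B (Zane): max(-40, -52) = -40
root (Chen): min(-48, -40) = -48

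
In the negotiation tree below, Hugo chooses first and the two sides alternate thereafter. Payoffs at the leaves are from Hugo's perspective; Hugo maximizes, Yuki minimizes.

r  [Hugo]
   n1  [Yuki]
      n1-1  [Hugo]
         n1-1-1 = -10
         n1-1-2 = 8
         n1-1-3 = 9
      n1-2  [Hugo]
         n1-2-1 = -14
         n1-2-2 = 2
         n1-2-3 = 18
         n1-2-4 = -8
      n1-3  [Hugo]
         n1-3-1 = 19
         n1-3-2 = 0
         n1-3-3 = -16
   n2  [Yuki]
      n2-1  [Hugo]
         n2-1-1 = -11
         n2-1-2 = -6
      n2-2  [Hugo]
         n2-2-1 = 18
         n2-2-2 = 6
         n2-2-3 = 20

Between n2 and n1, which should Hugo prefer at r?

n1

n2-1 (Hugo): max(-11, -6) = -6
n2-2 (Hugo): max(18, 6, 20) = 20
n2 (Yuki): min(-6, 20) = -6
n1-1 (Hugo): max(-10, 8, 9) = 9
n1-2 (Hugo): max(-14, 2, 18, -8) = 18
n1-3 (Hugo): max(19, 0, -16) = 19
n1 (Yuki): min(9, 18, 19) = 9
Hugo prefers the higher value; n2=-6, n1=9. n1 is better since 9 > -6.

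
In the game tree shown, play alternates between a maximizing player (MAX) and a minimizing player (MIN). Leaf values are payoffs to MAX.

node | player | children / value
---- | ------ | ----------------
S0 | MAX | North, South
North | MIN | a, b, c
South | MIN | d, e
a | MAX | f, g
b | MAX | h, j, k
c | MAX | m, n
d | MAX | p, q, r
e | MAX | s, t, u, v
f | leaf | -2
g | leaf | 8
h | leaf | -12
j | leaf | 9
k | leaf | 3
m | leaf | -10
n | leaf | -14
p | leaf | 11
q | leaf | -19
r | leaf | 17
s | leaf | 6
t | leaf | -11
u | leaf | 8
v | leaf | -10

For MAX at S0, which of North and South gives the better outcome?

a (MAX): max(-2, 8) = 8
b (MAX): max(-12, 9, 3) = 9
c (MAX): max(-10, -14) = -10
North (MIN): min(8, 9, -10) = -10
d (MAX): max(11, -19, 17) = 17
e (MAX): max(6, -11, 8, -10) = 8
South (MIN): min(17, 8) = 8
MAX prefers the higher value; North=-10, South=8. South is better since 8 > -10.

South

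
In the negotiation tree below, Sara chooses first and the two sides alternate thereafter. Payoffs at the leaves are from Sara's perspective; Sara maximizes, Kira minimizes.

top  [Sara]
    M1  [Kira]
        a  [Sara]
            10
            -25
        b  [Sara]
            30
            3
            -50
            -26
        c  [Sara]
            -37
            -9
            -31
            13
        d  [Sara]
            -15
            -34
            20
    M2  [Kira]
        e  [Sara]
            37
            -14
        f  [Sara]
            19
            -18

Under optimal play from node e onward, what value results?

e (Sara): max(37, -14) = 37

37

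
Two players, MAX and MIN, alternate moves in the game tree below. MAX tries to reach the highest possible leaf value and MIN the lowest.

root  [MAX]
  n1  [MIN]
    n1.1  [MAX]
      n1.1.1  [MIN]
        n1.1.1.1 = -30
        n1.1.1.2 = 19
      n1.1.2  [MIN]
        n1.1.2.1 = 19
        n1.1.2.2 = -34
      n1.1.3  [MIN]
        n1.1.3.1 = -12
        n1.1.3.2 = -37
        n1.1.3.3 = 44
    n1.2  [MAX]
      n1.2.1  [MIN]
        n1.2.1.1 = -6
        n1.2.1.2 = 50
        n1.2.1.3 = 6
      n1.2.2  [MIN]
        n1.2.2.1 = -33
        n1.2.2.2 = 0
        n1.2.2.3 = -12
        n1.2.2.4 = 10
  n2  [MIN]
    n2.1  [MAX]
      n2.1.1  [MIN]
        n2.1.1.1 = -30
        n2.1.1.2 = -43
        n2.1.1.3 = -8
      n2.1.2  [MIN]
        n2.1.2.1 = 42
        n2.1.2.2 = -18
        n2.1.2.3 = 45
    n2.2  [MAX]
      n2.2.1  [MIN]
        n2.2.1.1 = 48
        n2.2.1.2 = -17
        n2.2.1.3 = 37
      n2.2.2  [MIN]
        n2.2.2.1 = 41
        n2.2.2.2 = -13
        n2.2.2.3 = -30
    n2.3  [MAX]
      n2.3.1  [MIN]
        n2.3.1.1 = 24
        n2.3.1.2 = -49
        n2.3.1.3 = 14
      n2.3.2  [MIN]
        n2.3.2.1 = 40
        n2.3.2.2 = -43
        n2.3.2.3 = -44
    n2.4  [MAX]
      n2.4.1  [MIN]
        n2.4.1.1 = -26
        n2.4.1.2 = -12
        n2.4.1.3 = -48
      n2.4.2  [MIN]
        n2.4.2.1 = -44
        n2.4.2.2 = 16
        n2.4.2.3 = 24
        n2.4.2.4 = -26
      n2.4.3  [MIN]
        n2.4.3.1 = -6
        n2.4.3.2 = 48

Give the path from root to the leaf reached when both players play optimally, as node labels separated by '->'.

n1.1.1 (MIN): min(-30, 19) = -30
n1.1.2 (MIN): min(19, -34) = -34
n1.1.3 (MIN): min(-12, -37, 44) = -37
n1.1 (MAX): max(-30, -34, -37) = -30
n1.2.1 (MIN): min(-6, 50, 6) = -6
n1.2.2 (MIN): min(-33, 0, -12, 10) = -33
n1.2 (MAX): max(-6, -33) = -6
n1 (MIN): min(-30, -6) = -30
n2.1.1 (MIN): min(-30, -43, -8) = -43
n2.1.2 (MIN): min(42, -18, 45) = -18
n2.1 (MAX): max(-43, -18) = -18
n2.2.1 (MIN): min(48, -17, 37) = -17
n2.2.2 (MIN): min(41, -13, -30) = -30
n2.2 (MAX): max(-17, -30) = -17
n2.3.1 (MIN): min(24, -49, 14) = -49
n2.3.2 (MIN): min(40, -43, -44) = -44
n2.3 (MAX): max(-49, -44) = -44
n2.4.1 (MIN): min(-26, -12, -48) = -48
n2.4.2 (MIN): min(-44, 16, 24, -26) = -44
n2.4.3 (MIN): min(-6, 48) = -6
n2.4 (MAX): max(-48, -44, -6) = -6
n2 (MIN): min(-18, -17, -44, -6) = -44
root (MAX): max(-30, -44) = -30
At root, MAX picks n1 (highest: -30).
At n1, MIN picks n1.1 (lowest: -30).
At n1.1, MAX picks n1.1.1 (highest: -30).
At n1.1.1, MIN picks n1.1.1.1 (lowest: -30).
Terminal value -30.

root -> n1 -> n1.1 -> n1.1.1 -> n1.1.1.1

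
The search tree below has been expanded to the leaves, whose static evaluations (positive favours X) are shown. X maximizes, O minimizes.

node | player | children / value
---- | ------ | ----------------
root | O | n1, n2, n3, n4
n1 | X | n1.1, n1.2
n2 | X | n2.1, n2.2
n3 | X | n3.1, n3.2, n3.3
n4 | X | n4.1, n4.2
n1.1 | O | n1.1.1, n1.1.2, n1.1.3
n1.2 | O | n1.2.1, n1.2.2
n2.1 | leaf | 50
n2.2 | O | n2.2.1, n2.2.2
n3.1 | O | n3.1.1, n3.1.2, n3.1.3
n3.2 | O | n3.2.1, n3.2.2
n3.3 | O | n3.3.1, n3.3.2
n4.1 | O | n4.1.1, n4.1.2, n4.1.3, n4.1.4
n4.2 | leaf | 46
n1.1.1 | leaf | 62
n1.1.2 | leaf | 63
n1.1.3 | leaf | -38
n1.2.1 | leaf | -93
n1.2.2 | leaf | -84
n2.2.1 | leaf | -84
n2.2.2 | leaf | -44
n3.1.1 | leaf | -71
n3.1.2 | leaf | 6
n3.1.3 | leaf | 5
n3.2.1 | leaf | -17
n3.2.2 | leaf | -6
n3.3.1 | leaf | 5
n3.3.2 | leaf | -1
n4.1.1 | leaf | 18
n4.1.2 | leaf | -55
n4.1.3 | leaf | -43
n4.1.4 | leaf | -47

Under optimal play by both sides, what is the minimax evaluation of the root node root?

-38

n1.1 (O): min(62, 63, -38) = -38
n1.2 (O): min(-93, -84) = -93
n1 (X): max(-38, -93) = -38
n2.2 (O): min(-84, -44) = -84
n2 (X): max(50, -84) = 50
n3.1 (O): min(-71, 6, 5) = -71
n3.2 (O): min(-17, -6) = -17
n3.3 (O): min(5, -1) = -1
n3 (X): max(-71, -17, -1) = -1
n4.1 (O): min(18, -55, -43, -47) = -55
n4 (X): max(-55, 46) = 46
root (O): min(-38, 50, -1, 46) = -38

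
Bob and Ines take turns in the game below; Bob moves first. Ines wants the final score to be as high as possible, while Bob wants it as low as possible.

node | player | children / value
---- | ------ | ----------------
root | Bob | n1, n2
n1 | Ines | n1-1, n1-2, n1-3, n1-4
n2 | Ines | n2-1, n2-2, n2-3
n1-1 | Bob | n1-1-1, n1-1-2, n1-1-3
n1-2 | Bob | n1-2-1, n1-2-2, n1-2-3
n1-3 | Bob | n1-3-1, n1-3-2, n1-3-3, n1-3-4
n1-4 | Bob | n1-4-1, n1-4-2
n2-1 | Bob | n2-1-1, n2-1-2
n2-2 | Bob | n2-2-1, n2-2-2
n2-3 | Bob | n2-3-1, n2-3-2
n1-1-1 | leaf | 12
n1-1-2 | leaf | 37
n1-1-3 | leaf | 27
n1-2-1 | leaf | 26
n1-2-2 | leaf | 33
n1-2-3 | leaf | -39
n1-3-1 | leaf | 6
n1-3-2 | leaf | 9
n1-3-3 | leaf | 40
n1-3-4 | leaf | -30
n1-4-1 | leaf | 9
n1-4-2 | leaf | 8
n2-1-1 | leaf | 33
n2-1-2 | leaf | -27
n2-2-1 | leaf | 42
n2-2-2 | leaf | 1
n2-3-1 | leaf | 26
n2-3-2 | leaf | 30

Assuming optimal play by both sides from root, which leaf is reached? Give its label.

n1-1 (Bob): min(12, 37, 27) = 12
n1-2 (Bob): min(26, 33, -39) = -39
n1-3 (Bob): min(6, 9, 40, -30) = -30
n1-4 (Bob): min(9, 8) = 8
n1 (Ines): max(12, -39, -30, 8) = 12
n2-1 (Bob): min(33, -27) = -27
n2-2 (Bob): min(42, 1) = 1
n2-3 (Bob): min(26, 30) = 26
n2 (Ines): max(-27, 1, 26) = 26
root (Bob): min(12, 26) = 12
At root, Bob picks n1 (lowest: 12).
At n1, Ines picks n1-1 (highest: 12).
At n1-1, Bob picks n1-1-1 (lowest: 12).
Terminal value 12.

n1-1-1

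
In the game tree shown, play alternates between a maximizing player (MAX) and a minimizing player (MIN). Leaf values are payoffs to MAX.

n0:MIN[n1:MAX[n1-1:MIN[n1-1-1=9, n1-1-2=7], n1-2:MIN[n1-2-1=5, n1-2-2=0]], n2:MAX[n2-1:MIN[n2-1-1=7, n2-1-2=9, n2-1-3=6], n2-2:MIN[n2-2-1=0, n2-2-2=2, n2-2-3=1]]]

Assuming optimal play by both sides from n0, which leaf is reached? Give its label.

n2-1-3

n1-1 (MIN): min(9, 7) = 7
n1-2 (MIN): min(5, 0) = 0
n1 (MAX): max(7, 0) = 7
n2-1 (MIN): min(7, 9, 6) = 6
n2-2 (MIN): min(0, 2, 1) = 0
n2 (MAX): max(6, 0) = 6
n0 (MIN): min(7, 6) = 6
At n0, MIN picks n2 (lowest: 6).
At n2, MAX picks n2-1 (highest: 6).
At n2-1, MIN picks n2-1-3 (lowest: 6).
Terminal value 6.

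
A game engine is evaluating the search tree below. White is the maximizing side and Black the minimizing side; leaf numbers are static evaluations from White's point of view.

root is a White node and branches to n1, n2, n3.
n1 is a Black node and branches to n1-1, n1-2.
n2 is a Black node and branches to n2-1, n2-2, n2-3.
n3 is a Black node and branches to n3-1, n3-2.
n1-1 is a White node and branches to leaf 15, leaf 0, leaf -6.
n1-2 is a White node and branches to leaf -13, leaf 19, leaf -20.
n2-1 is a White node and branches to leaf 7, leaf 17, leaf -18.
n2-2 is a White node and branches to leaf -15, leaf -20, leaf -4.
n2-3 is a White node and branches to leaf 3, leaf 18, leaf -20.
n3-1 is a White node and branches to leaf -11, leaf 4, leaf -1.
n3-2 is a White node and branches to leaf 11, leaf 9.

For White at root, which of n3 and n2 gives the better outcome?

n3-1 (White): max(-11, 4, -1) = 4
n3-2 (White): max(11, 9) = 11
n3 (Black): min(4, 11) = 4
n2-1 (White): max(7, 17, -18) = 17
n2-2 (White): max(-15, -20, -4) = -4
n2-3 (White): max(3, 18, -20) = 18
n2 (Black): min(17, -4, 18) = -4
White prefers the higher value; n3=4, n2=-4. n3 is better since 4 > -4.

n3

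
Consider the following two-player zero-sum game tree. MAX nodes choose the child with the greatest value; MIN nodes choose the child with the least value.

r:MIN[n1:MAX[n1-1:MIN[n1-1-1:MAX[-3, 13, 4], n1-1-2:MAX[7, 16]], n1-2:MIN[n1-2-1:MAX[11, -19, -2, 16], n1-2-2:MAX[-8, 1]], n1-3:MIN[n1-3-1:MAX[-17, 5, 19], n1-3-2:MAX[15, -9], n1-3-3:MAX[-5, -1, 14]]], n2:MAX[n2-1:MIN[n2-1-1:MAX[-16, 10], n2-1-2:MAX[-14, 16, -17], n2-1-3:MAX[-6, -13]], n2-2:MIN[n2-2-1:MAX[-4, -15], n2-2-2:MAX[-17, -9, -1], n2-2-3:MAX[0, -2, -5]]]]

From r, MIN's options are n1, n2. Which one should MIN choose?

n1-1-1 (MAX): max(-3, 13, 4) = 13
n1-1-2 (MAX): max(7, 16) = 16
n1-1 (MIN): min(13, 16) = 13
n1-2-1 (MAX): max(11, -19, -2, 16) = 16
n1-2-2 (MAX): max(-8, 1) = 1
n1-2 (MIN): min(16, 1) = 1
n1-3-1 (MAX): max(-17, 5, 19) = 19
n1-3-2 (MAX): max(15, -9) = 15
n1-3-3 (MAX): max(-5, -1, 14) = 14
n1-3 (MIN): min(19, 15, 14) = 14
n1 (MAX): max(13, 1, 14) = 14
n2-1-1 (MAX): max(-16, 10) = 10
n2-1-2 (MAX): max(-14, 16, -17) = 16
n2-1-3 (MAX): max(-6, -13) = -6
n2-1 (MIN): min(10, 16, -6) = -6
n2-2-1 (MAX): max(-4, -15) = -4
n2-2-2 (MAX): max(-17, -9, -1) = -1
n2-2-3 (MAX): max(0, -2, -5) = 0
n2-2 (MIN): min(-4, -1, 0) = -4
n2 (MAX): max(-6, -4) = -4
r (MIN): min(14, -4) = -4
MIN at r wants the lowest of {n1=14, n2=-4}, so chooses n2.

n2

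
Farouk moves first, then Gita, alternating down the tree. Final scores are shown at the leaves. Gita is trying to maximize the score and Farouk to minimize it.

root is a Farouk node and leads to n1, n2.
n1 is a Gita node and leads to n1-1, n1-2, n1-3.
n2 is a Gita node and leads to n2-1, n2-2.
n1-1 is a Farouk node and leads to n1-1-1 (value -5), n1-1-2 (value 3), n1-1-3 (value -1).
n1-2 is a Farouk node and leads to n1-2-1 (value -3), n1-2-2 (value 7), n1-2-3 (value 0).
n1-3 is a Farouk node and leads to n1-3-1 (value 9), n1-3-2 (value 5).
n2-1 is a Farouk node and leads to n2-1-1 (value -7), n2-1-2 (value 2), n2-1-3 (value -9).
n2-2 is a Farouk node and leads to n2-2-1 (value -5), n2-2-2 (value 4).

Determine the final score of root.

n1-1 (Farouk): min(-5, 3, -1) = -5
n1-2 (Farouk): min(-3, 7, 0) = -3
n1-3 (Farouk): min(9, 5) = 5
n1 (Gita): max(-5, -3, 5) = 5
n2-1 (Farouk): min(-7, 2, -9) = -9
n2-2 (Farouk): min(-5, 4) = -5
n2 (Gita): max(-9, -5) = -5
root (Farouk): min(5, -5) = -5

-5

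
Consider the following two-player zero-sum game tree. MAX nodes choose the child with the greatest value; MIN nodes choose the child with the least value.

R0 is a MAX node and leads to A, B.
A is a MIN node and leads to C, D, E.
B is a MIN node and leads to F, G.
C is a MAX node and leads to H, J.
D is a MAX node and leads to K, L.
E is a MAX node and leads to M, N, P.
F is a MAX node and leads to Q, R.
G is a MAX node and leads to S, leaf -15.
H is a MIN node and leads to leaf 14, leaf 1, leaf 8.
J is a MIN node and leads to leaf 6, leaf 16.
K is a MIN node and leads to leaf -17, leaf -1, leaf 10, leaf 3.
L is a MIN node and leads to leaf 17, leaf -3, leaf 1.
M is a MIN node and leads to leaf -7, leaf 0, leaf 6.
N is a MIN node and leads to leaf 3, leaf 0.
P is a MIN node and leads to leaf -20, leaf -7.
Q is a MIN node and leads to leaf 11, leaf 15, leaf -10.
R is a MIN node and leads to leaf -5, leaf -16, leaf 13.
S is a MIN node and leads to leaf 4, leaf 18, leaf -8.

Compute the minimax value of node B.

-10

Q (MIN): min(11, 15, -10) = -10
R (MIN): min(-5, -16, 13) = -16
F (MAX): max(-10, -16) = -10
S (MIN): min(4, 18, -8) = -8
G (MAX): max(-8, -15) = -8
B (MIN): min(-10, -8) = -10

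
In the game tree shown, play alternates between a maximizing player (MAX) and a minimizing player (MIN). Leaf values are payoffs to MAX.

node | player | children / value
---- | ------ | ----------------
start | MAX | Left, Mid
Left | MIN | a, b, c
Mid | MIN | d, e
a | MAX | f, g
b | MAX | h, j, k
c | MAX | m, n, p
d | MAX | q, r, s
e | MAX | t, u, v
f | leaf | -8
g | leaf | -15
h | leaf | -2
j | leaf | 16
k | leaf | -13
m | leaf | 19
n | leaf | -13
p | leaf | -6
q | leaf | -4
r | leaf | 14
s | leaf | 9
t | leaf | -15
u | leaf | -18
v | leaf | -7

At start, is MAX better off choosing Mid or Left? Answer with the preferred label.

Mid

d (MAX): max(-4, 14, 9) = 14
e (MAX): max(-15, -18, -7) = -7
Mid (MIN): min(14, -7) = -7
a (MAX): max(-8, -15) = -8
b (MAX): max(-2, 16, -13) = 16
c (MAX): max(19, -13, -6) = 19
Left (MIN): min(-8, 16, 19) = -8
MAX prefers the higher value; Mid=-7, Left=-8. Mid is better since -7 > -8.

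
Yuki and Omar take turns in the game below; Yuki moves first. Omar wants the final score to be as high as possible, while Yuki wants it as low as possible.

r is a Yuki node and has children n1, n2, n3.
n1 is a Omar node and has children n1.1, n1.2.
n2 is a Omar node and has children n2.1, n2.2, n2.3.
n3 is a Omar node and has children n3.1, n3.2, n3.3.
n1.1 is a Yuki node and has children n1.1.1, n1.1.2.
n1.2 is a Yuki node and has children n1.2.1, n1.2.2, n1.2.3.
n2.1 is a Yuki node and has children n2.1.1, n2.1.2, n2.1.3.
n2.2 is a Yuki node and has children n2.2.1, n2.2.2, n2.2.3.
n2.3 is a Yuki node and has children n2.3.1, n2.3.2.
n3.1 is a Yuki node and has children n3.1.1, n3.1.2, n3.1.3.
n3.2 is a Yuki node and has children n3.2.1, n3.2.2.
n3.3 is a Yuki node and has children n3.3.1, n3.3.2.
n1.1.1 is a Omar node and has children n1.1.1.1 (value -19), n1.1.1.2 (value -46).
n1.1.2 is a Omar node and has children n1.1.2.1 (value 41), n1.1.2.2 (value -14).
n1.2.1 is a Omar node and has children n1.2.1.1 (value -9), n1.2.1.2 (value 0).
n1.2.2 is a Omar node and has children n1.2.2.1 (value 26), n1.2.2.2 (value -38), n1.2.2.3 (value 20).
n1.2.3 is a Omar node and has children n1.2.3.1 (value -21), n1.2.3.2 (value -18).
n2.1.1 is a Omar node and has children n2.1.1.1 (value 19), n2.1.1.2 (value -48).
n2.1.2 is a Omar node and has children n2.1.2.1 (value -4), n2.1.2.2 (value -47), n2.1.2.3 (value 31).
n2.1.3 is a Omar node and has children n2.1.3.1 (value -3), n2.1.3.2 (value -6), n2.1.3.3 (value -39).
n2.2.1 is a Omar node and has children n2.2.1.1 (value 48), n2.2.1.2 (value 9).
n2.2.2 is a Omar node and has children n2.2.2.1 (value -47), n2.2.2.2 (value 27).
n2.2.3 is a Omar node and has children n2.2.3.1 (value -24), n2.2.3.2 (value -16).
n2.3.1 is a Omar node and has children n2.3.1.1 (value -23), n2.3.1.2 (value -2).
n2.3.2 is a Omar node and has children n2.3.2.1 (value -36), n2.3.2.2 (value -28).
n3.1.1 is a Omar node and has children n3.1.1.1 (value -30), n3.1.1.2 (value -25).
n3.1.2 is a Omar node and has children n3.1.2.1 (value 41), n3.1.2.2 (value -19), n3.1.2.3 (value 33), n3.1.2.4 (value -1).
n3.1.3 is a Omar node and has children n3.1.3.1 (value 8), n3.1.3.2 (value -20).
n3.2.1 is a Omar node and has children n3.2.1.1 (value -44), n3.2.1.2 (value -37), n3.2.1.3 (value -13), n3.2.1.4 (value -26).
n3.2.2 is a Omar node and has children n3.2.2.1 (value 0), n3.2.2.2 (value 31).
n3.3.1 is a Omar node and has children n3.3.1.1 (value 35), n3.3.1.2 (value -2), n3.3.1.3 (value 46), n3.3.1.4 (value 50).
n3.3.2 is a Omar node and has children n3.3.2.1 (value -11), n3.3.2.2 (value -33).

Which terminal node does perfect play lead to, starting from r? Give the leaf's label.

n1.1.1 (Omar): max(-19, -46) = -19
n1.1.2 (Omar): max(41, -14) = 41
n1.1 (Yuki): min(-19, 41) = -19
n1.2.1 (Omar): max(-9, 0) = 0
n1.2.2 (Omar): max(26, -38, 20) = 26
n1.2.3 (Omar): max(-21, -18) = -18
n1.2 (Yuki): min(0, 26, -18) = -18
n1 (Omar): max(-19, -18) = -18
n2.1.1 (Omar): max(19, -48) = 19
n2.1.2 (Omar): max(-4, -47, 31) = 31
n2.1.3 (Omar): max(-3, -6, -39) = -3
n2.1 (Yuki): min(19, 31, -3) = -3
n2.2.1 (Omar): max(48, 9) = 48
n2.2.2 (Omar): max(-47, 27) = 27
n2.2.3 (Omar): max(-24, -16) = -16
n2.2 (Yuki): min(48, 27, -16) = -16
n2.3.1 (Omar): max(-23, -2) = -2
n2.3.2 (Omar): max(-36, -28) = -28
n2.3 (Yuki): min(-2, -28) = -28
n2 (Omar): max(-3, -16, -28) = -3
n3.1.1 (Omar): max(-30, -25) = -25
n3.1.2 (Omar): max(41, -19, 33, -1) = 41
n3.1.3 (Omar): max(8, -20) = 8
n3.1 (Yuki): min(-25, 41, 8) = -25
n3.2.1 (Omar): max(-44, -37, -13, -26) = -13
n3.2.2 (Omar): max(0, 31) = 31
n3.2 (Yuki): min(-13, 31) = -13
n3.3.1 (Omar): max(35, -2, 46, 50) = 50
n3.3.2 (Omar): max(-11, -33) = -11
n3.3 (Yuki): min(50, -11) = -11
n3 (Omar): max(-25, -13, -11) = -11
r (Yuki): min(-18, -3, -11) = -18
At r, Yuki picks n1 (lowest: -18).
At n1, Omar picks n1.2 (highest: -18).
At n1.2, Yuki picks n1.2.3 (lowest: -18).
At n1.2.3, Omar picks n1.2.3.2 (highest: -18).
Terminal value -18.

n1.2.3.2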